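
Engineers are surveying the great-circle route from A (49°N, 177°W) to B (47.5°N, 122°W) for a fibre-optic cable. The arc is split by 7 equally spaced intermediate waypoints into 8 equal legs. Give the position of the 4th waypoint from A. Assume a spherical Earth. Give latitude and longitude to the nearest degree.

The haversine formula gives a central angle δ ≈ 0.626 rad (35.8°) between the endpoints.
Interpolate at f = 4/8 with slerp weights a = sin((1−f)δ)/sin δ ≈ 0.525, b = sin(fδ)/sin δ ≈ 0.525.
p = a·p₁ + b·p₂ ≈ (-0.532, -0.319, 0.784); φ = arcsin(p_z) ≈ 51.63°, λ = atan2(p_y, p_x) ≈ -149.06°.

≈ (52°N, 149°W)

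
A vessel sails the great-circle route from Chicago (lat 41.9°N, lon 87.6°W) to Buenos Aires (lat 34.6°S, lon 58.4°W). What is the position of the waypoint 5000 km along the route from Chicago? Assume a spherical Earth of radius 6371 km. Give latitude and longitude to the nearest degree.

Write both endpoints as unit vectors p₁, p₂ with components (cos φ cos λ, cos φ sin λ, sin φ).
The central angle between the endpoints is δ = arccos(p₁·p₂) ≈ 1.415 rad (81.0°). The total great-circle distance is δ·R ≈ 1.415 × 6371 ≈ 9012 km, so the target fraction is f = 5000/9012 ≈ 0.555.
Interpolate at f ≈ 0.555 with slerp weights a = sin((1−f)δ)/sin δ ≈ 0.596, b = sin(fδ)/sin δ ≈ 0.715.
p = a·p₁ + b·p₂ ≈ (0.327, -0.945, -0.008); φ = arcsin(p_z) ≈ -0.46°, λ = atan2(p_y, p_x) ≈ -70.90°.

≈ lat 0°N, lon 71°W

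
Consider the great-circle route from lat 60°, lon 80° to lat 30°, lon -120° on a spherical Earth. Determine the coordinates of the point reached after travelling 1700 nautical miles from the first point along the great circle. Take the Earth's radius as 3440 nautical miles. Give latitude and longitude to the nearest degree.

From cos δ = sin φ₁ sin φ₂ + cos φ₁ cos φ₂ cos Δλ, the central angle is δ ≈ 1.545 rad (88.5°). The total great-circle distance is δ·R ≈ 1.545 × 3440 ≈ 5314 nmi, so the target fraction is f = 1700/5314 ≈ 0.320.
Interpolate at f ≈ 0.320 with slerp weights a = sin((1−f)δ)/sin δ ≈ 0.868, b = sin(fδ)/sin δ ≈ 0.474.
p = a·p₁ + b·p₂ ≈ (-0.130, 0.072, 0.989); φ = arcsin(p_z) ≈ 81.46°, λ = atan2(p_y, p_x) ≈ 151.20°.

≈ lat 81°, lon 151°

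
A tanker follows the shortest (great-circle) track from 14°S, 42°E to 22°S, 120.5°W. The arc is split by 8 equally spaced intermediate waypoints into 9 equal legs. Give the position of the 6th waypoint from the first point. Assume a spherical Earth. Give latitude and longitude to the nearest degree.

≈ 59°S, 80°W

Write both endpoints as unit vectors p₁, p₂ with components (cos φ cos λ, cos φ sin λ, sin φ).
The central angle between the endpoints is δ = arccos(p₁·p₂) ≈ 2.446 rad (140.1°).
Interpolate at f = 6/9 with slerp weights a = sin((1−f)δ)/sin δ ≈ 1.135, b = sin(fδ)/sin δ ≈ 1.557.
p = a·p₁ + b·p₂ ≈ (0.086, -0.507, -0.858); φ = arcsin(p_z) ≈ -59.07°, λ = atan2(p_y, p_x) ≈ -80.38°.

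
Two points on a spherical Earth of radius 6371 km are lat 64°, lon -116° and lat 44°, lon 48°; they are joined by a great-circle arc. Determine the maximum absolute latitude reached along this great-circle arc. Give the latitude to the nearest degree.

The great circle lies in the plane with unit normal n̂ = (p₁ × p₂)/|p₁ × p₂|.
Here n̂_z ≈ +0.092; the vertex latitude is φ_max = arccos|n̂_z| ≈ 84.7°.

≈ 85°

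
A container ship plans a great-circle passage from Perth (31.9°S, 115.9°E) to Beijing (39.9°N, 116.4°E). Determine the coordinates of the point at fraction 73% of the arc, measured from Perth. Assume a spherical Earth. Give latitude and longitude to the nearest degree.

≈ 21°N, 116°E

From cos δ = sin φ₁ sin φ₂ + cos φ₁ cos φ₂ cos Δλ, the central angle is δ ≈ 1.253 rad (71.8°).
Interpolate at f = 0.73 with slerp weights a = sin((1−f)δ)/sin δ ≈ 0.349, b = sin(fδ)/sin δ ≈ 0.834.
p = a·p₁ + b·p₂ ≈ (-0.414, 0.840, 0.350); φ = arcsin(p_z) ≈ 20.51°, λ = atan2(p_y, p_x) ≈ 116.24°.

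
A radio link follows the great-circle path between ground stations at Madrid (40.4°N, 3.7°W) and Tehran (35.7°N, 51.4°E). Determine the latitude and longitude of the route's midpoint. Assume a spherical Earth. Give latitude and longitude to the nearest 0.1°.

≈ (41.4°N, 24.8°E)

Convert each endpoint to a unit vector on the sphere (x = cos φ cos λ, y = cos φ sin λ, z = sin φ).
The central angle between the endpoints is δ = arccos(p₁·p₂) ≈ 0.749 rad (42.9°).
Interpolate at f = 1/2 with slerp weights a = sin((1−f)δ)/sin δ ≈ 0.537, b = sin(fδ)/sin δ ≈ 0.537.
p = a·p₁ + b·p₂ ≈ (0.681, 0.315, 0.662); φ = arcsin(p_z) ≈ 41.43°, λ = atan2(p_y, p_x) ≈ 24.81°.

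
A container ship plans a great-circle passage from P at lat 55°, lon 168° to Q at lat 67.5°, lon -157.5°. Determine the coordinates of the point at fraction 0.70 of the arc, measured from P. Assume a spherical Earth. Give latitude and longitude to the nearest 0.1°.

Write both endpoints as unit vectors p₁, p₂ with components (cos φ cos λ, cos φ sin λ, sin φ).
The central angle between the endpoints is δ = arccos(p₁·p₂) ≈ 0.355 rad (20.3°).
Interpolate at f = 0.70 with slerp weights a = sin((1−f)δ)/sin δ ≈ 0.306, b = sin(fδ)/sin δ ≈ 0.708.
p = a·p₁ + b·p₂ ≈ (-0.422, -0.067, 0.904); φ = arcsin(p_z) ≈ 64.72°, λ = atan2(p_y, p_x) ≈ -170.95°.

≈ lat 64.7°, lon -171.0°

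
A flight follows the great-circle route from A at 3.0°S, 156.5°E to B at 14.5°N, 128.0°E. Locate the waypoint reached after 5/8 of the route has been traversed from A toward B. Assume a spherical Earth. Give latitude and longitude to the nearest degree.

≈ 8°N, 139°E

Write both endpoints as unit vectors p₁, p₂ with components (cos φ cos λ, cos φ sin λ, sin φ).
The central angle between the endpoints is δ = arccos(p₁·p₂) ≈ 0.580 rad (33.2°).
Interpolate at f = 5/8 with slerp weights a = sin((1−f)δ)/sin δ ≈ 0.394, b = sin(fδ)/sin δ ≈ 0.647.
p = a·p₁ + b·p₂ ≈ (-0.746, 0.650, 0.141); φ = arcsin(p_z) ≈ 8.13°, λ = atan2(p_y, p_x) ≈ 138.93°.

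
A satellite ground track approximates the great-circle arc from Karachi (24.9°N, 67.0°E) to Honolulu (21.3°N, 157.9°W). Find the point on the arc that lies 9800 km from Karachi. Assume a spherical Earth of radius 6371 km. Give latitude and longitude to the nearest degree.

The haversine formula gives a central angle δ ≈ 2.033 rad (116.5°) between the endpoints. The total great-circle distance is δ·R ≈ 2.033 × 6371 ≈ 12950 km, so the target fraction is f = 9800/12950 ≈ 0.757.
Interpolate at f ≈ 0.757 with slerp weights a = sin((1−f)δ)/sin δ ≈ 0.530, b = sin(fδ)/sin δ ≈ 1.116.
p = a·p₁ + b·p₂ ≈ (-0.776, 0.051, 0.629); φ = arcsin(p_z) ≈ 38.96°, λ = atan2(p_y, p_x) ≈ 176.22°.

≈ 39°N, 176°E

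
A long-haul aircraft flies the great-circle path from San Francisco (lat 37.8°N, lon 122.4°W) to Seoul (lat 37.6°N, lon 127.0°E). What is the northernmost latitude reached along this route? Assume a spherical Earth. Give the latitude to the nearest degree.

≈ 54°N

The great circle lies in the plane with unit normal n̂ = (p₁ × p₂)/|p₁ × p₂|.
Here n̂_z ≈ -0.593; the vertex latitude is φ_max = arccos|n̂_z| ≈ 53.6°.
Check via Clairaut: cos φ_max = |cos φ₁| · sin C = cos(37.8°)·sin(48.6°) ≈ 0.593, again giving ≈ 53.6°.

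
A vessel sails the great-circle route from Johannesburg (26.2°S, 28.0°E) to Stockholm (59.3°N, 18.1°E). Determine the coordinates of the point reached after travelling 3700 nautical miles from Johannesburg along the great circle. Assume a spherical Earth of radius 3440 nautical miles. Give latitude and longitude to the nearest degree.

≈ 35°N, 23°E

From cos δ = sin φ₁ sin φ₂ + cos φ₁ cos φ₂ cos Δλ, the central angle is δ ≈ 1.499 rad (85.9°). The total great-circle distance is δ·R ≈ 1.499 × 3440 ≈ 5157 nmi, so the target fraction is f = 3700/5157 ≈ 0.717.
Interpolate at f ≈ 0.717 with slerp weights a = sin((1−f)δ)/sin δ ≈ 0.412, b = sin(fδ)/sin δ ≈ 0.882.
p = a·p₁ + b·p₂ ≈ (0.755, 0.313, 0.577); φ = arcsin(p_z) ≈ 35.21°, λ = atan2(p_y, p_x) ≈ 22.56°.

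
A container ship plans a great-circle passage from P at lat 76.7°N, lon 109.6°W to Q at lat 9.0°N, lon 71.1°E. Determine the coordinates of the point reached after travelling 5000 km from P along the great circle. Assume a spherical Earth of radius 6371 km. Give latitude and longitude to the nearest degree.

≈ lat 58°N, lon 71°E

Write both endpoints as unit vectors p₁, p₂ with components (cos φ cos λ, cos φ sin λ, sin φ).
The central angle between the endpoints is δ = arccos(p₁·p₂) ≈ 1.646 rad (94.3°). The total great-circle distance is δ·R ≈ 1.646 × 6371 ≈ 10486 km, so the target fraction is f = 5000/10486 ≈ 0.477.
Interpolate at f ≈ 0.477 with slerp weights a = sin((1−f)δ)/sin δ ≈ 0.761, b = sin(fδ)/sin δ ≈ 0.709.
p = a·p₁ + b·p₂ ≈ (0.168, 0.497, 0.851); φ = arcsin(p_z) ≈ 58.33°, λ = atan2(p_y, p_x) ≈ 71.33°.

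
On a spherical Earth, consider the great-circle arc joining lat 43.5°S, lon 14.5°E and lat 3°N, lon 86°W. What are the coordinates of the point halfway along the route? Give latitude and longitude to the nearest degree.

From cos δ = sin φ₁ sin φ₂ + cos φ₁ cos φ₂ cos Δλ, the central angle is δ ≈ 1.740 rad (99.7°).
Interpolate at f = 1/2 with slerp weights a = sin((1−f)δ)/sin δ ≈ 0.775, b = sin(fδ)/sin δ ≈ 0.775.
p = a·p₁ + b·p₂ ≈ (0.598, -0.631, -0.493); φ = arcsin(p_z) ≈ -29.54°, λ = atan2(p_y, p_x) ≈ -46.54°.

≈ lat 30°S, lon 47°W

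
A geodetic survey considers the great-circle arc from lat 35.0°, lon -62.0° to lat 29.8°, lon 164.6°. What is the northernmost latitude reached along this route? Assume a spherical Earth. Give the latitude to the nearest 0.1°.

The great circle lies in the plane with unit normal n̂ = (p₁ × p₂)/|p₁ × p₂|.
Here n̂_z ≈ -0.527; the vertex latitude is φ_max = arccos|n̂_z| ≈ 58.2°.
Check via Clairaut: cos φ_max = |cos φ₁| · sin C = cos(35.0°)·sin(40.1°) ≈ 0.527, again giving ≈ 58.2°.

≈ 58.2°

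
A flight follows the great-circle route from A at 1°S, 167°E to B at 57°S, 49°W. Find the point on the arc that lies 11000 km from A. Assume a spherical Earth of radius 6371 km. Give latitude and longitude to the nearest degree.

Convert each endpoint to a unit vector on the sphere (x = cos φ cos λ, y = cos φ sin λ, z = sin φ).
The central angle between the endpoints is δ = arccos(p₁·p₂) ≈ 2.011 rad (115.2°). The total great-circle distance is δ·R ≈ 2.011 × 6371 ≈ 12811 km, so the target fraction is f = 11000/12811 ≈ 0.859.
Interpolate at f ≈ 0.859 with slerp weights a = sin((1−f)δ)/sin δ ≈ 0.310, b = sin(fδ)/sin δ ≈ 1.092.
p = a·p₁ + b·p₂ ≈ (0.088, -0.379, -0.921); φ = arcsin(p_z) ≈ -67.09°, λ = atan2(p_y, p_x) ≈ -76.90°.

≈ 67°S, 77°W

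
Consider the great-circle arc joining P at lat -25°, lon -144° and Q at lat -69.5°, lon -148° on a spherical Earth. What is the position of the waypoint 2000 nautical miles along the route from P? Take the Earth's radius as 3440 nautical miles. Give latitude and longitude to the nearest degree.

Write both endpoints as unit vectors p₁, p₂ with components (cos φ cos λ, cos φ sin λ, sin φ).
The central angle between the endpoints is δ = arccos(p₁·p₂) ≈ 0.778 rad (44.6°). The total great-circle distance is δ·R ≈ 0.778 × 3440 ≈ 2676 nmi, so the target fraction is f = 2000/2676 ≈ 0.748.
Interpolate at f ≈ 0.748 with slerp weights a = sin((1−f)δ)/sin δ ≈ 0.278, b = sin(fδ)/sin δ ≈ 0.783.
p = a·p₁ + b·p₂ ≈ (-0.436, -0.293, -0.851); φ = arcsin(p_z) ≈ -58.28°, λ = atan2(p_y, p_x) ≈ -146.08°.

≈ lat -58°, lon -146°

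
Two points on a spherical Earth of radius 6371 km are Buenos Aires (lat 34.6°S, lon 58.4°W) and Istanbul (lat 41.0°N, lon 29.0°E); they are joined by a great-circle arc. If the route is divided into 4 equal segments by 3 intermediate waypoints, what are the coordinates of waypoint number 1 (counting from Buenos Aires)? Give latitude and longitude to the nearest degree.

Write both endpoints as unit vectors p₁, p₂ with components (cos φ cos λ, cos φ sin λ, sin φ).
The central angle between the endpoints is δ = arccos(p₁·p₂) ≈ 1.922 rad (110.1°).
Interpolate at f = 1/4 with slerp weights a = sin((1−f)δ)/sin δ ≈ 1.056, b = sin(fδ)/sin δ ≈ 0.492.
p = a·p₁ + b·p₂ ≈ (0.781, -0.560, -0.277); φ = arcsin(p_z) ≈ -16.07°, λ = atan2(p_y, p_x) ≈ -35.67°.

≈ lat 16°S, lon 36°W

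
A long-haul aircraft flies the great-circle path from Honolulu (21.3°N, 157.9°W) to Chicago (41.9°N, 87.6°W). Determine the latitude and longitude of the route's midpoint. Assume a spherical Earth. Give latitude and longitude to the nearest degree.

Write both endpoints as unit vectors p₁, p₂ with components (cos φ cos λ, cos φ sin λ, sin φ).
The central angle between the endpoints is δ = arccos(p₁·p₂) ≈ 1.074 rad (61.6°).
Interpolate at f = 1/2 with slerp weights a = sin((1−f)δ)/sin δ ≈ 0.582, b = sin(fδ)/sin δ ≈ 0.582.
p = a·p₁ + b·p₂ ≈ (-0.484, -0.637, 0.600); φ = arcsin(p_z) ≈ 36.87°, λ = atan2(p_y, p_x) ≈ -127.25°.

≈ 37°N, 127°W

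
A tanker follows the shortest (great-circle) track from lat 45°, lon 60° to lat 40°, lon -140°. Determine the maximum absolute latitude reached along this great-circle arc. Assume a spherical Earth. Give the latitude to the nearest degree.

The great circle lies in the plane with unit normal n̂ = (p₁ × p₂)/|p₁ × p₂|.
Here n̂_z ≈ +0.186; the vertex latitude is φ_max = arccos|n̂_z| ≈ 79.3°.

≈ 79°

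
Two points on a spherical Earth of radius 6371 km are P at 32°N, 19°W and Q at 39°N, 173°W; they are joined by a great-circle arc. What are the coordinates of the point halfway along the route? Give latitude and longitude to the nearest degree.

From cos δ = sin φ₁ sin φ₂ + cos φ₁ cos φ₂ cos Δλ, the central angle is δ ≈ 1.833 rad (105.0°).
Interpolate at f = 1/2 with slerp weights a = sin((1−f)δ)/sin δ ≈ 0.821, b = sin(fδ)/sin δ ≈ 0.821.
p = a·p₁ + b·p₂ ≈ (0.025, -0.305, 0.952); φ = arcsin(p_z) ≈ 72.21°, λ = atan2(p_y, p_x) ≈ -85.30°.

≈ 72°N, 85°W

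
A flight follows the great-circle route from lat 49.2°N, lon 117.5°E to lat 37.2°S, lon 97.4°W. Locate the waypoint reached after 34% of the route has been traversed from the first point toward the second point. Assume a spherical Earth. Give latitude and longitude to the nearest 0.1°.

≈ lat 35.3°N, lon 172.4°W

Write both endpoints as unit vectors p₁, p₂ with components (cos φ cos λ, cos φ sin λ, sin φ).
The central angle between the endpoints is δ = arccos(p₁·p₂) ≈ 2.656 rad (152.2°).
Interpolate at f = 0.34 with slerp weights a = sin((1−f)δ)/sin δ ≈ 2.108, b = sin(fδ)/sin δ ≈ 1.683.
p = a·p₁ + b·p₂ ≈ (-0.809, -0.108, 0.578); φ = arcsin(p_z) ≈ 35.32°, λ = atan2(p_y, p_x) ≈ -172.40°.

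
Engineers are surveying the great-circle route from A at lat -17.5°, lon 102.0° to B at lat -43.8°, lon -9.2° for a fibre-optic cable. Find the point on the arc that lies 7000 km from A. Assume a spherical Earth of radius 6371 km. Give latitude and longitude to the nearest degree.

≈ lat -50°, lon 33°

Write both endpoints as unit vectors p₁, p₂ with components (cos φ cos λ, cos φ sin λ, sin φ).
The central angle between the endpoints is δ = arccos(p₁·p₂) ≈ 1.612 rad (92.3°). The total great-circle distance is δ·R ≈ 1.612 × 6371 ≈ 10268 km, so the target fraction is f = 7000/10268 ≈ 0.682.
Interpolate at f ≈ 0.682 with slerp weights a = sin((1−f)δ)/sin δ ≈ 0.491, b = sin(fδ)/sin δ ≈ 0.891.
p = a·p₁ + b·p₂ ≈ (0.538, 0.355, -0.765); φ = arcsin(p_z) ≈ -49.87°, λ = atan2(p_y, p_x) ≈ 33.45°.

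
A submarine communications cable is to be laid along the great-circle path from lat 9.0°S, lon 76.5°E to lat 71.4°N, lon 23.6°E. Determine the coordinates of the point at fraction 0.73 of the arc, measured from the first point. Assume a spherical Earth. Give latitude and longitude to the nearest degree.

≈ lat 52°N, lon 55°E

Convert each endpoint to a unit vector on the sphere (x = cos φ cos λ, y = cos φ sin λ, z = sin φ).
The central angle between the endpoints is δ = arccos(p₁·p₂) ≈ 1.529 rad (87.6°).
Interpolate at f = 0.73 with slerp weights a = sin((1−f)δ)/sin δ ≈ 0.402, b = sin(fδ)/sin δ ≈ 0.899.
p = a·p₁ + b·p₂ ≈ (0.355, 0.500, 0.789); φ = arcsin(p_z) ≈ 52.13°, λ = atan2(p_y, p_x) ≈ 54.62°.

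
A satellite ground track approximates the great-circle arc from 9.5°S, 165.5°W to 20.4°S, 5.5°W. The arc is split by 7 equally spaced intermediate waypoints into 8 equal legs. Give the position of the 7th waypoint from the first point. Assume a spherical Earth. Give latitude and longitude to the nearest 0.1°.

From cos δ = sin φ₁ sin φ₂ + cos φ₁ cos φ₂ cos Δλ, the central angle is δ ≈ 2.517 rad (144.2°).
Interpolate at f = 7/8 with slerp weights a = sin((1−f)δ)/sin δ ≈ 0.529, b = sin(fδ)/sin δ ≈ 1.380.
p = a·p₁ + b·p₂ ≈ (0.782, -0.255, -0.568); φ = arcsin(p_z) ≈ -34.64°, λ = atan2(p_y, p_x) ≈ -18.03°.

≈ 34.6°S, 18.0°W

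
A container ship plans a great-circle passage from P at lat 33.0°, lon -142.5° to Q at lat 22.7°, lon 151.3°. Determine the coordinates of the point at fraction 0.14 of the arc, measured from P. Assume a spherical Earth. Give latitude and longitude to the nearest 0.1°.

Write both endpoints as unit vectors p₁, p₂ with components (cos φ cos λ, cos φ sin λ, sin φ).
The central angle between the endpoints is δ = arccos(p₁·p₂) ≈ 1.021 rad (58.5°).
Interpolate at f = 0.14 with slerp weights a = sin((1−f)δ)/sin δ ≈ 0.903, b = sin(fδ)/sin δ ≈ 0.167.
p = a·p₁ + b·p₂ ≈ (-0.736, -0.387, 0.556); φ = arcsin(p_z) ≈ 33.78°, λ = atan2(p_y, p_x) ≈ -152.27°.

≈ lat 33.8°, lon -152.3°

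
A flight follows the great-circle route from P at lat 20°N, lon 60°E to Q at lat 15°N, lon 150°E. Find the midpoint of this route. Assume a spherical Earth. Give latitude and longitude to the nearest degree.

≈ lat 24°N, lon 106°E

Convert each endpoint to a unit vector on the sphere (x = cos φ cos λ, y = cos φ sin λ, z = sin φ).
The central angle between the endpoints is δ = arccos(p₁·p₂) ≈ 1.482 rad (84.9°).
Interpolate at f = 1/2 with slerp weights a = sin((1−f)δ)/sin δ ≈ 0.678, b = sin(fδ)/sin δ ≈ 0.678.
p = a·p₁ + b·p₂ ≈ (-0.249, 0.879, 0.407); φ = arcsin(p_z) ≈ 24.03°, λ = atan2(p_y, p_x) ≈ 105.79°.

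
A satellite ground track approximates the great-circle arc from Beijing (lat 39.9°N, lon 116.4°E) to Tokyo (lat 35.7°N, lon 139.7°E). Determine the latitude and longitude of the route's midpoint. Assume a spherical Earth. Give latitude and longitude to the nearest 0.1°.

≈ lat 38.4°N, lon 128.4°E

From cos δ = sin φ₁ sin φ₂ + cos φ₁ cos φ₂ cos Δλ, the central angle is δ ≈ 0.329 rad (18.8°).
Interpolate at f = 1/2 with slerp weights a = sin((1−f)δ)/sin δ ≈ 0.507, b = sin(fδ)/sin δ ≈ 0.507.
p = a·p₁ + b·p₂ ≈ (-0.487, 0.614, 0.621); φ = arcsin(p_z) ≈ 38.38°, λ = atan2(p_y, p_x) ≈ 128.39°.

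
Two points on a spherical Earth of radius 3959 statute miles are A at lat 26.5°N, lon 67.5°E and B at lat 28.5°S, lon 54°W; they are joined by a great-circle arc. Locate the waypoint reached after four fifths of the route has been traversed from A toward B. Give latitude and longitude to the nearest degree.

≈ lat 20°S, lon 27°W

Write both endpoints as unit vectors p₁, p₂ with components (cos φ cos λ, cos φ sin λ, sin φ).
The central angle between the endpoints is δ = arccos(p₁·p₂) ≈ 2.244 rad (128.6°).
Interpolate at f = 4/5 with slerp weights a = sin((1−f)δ)/sin δ ≈ 0.555, b = sin(fδ)/sin δ ≈ 1.247.
p = a·p₁ + b·p₂ ≈ (0.834, -0.428, -0.347); φ = arcsin(p_z) ≈ -20.33°, λ = atan2(p_y, p_x) ≈ -27.14°.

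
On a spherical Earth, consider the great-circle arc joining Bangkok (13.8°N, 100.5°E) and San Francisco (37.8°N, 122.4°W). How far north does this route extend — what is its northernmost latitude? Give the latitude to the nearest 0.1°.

≈ 54.9°N

The great circle lies in the plane with unit normal n̂ = (p₁ × p₂)/|p₁ × p₂|.
Here n̂_z ≈ +0.574; the vertex latitude is φ_max = arccos|n̂_z| ≈ 54.9°.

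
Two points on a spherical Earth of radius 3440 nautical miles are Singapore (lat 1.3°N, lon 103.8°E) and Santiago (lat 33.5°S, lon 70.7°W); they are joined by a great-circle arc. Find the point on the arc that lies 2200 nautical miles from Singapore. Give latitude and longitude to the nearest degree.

≈ lat 35°S, lon 98°E

Write both endpoints as unit vectors p₁, p₂ with components (cos φ cos λ, cos φ sin λ, sin φ).
The central angle between the endpoints is δ = arccos(p₁·p₂) ≈ 2.572 rad (147.4°). The total great-circle distance is δ·R ≈ 2.572 × 3440 ≈ 8849 nmi, so the target fraction is f = 2200/8849 ≈ 0.249.
Interpolate at f ≈ 0.249 with slerp weights a = sin((1−f)δ)/sin δ ≈ 1.735, b = sin(fδ)/sin δ ≈ 1.107.
p = a·p₁ + b·p₂ ≈ (-0.109, 0.813, -0.572); φ = arcsin(p_z) ≈ -34.88°, λ = atan2(p_y, p_x) ≈ 97.61°.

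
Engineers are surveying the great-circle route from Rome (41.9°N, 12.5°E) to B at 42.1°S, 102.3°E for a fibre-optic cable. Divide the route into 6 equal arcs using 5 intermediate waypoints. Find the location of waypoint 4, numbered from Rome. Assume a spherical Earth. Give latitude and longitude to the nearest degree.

Write both endpoints as unit vectors p₁, p₂ with components (cos φ cos λ, cos φ sin λ, sin φ).
The central angle between the endpoints is δ = arccos(p₁·p₂) ≈ 2.033 rad (116.5°).
Interpolate at f = 4/6 with slerp weights a = sin((1−f)δ)/sin δ ≈ 0.700, b = sin(fδ)/sin δ ≈ 1.091.
p = a·p₁ + b·p₂ ≈ (0.336, 0.904, -0.264); φ = arcsin(p_z) ≈ -15.30°, λ = atan2(p_y, p_x) ≈ 69.58°.

≈ 15°S, 70°E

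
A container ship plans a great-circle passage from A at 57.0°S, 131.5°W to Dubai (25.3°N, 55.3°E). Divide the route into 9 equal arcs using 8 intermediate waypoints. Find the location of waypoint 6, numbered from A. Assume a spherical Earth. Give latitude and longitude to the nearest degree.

≈ 24°S, 61°E

Convert each endpoint to a unit vector on the sphere (x = cos φ cos λ, y = cos φ sin λ, z = sin φ).
The central angle between the endpoints is δ = arccos(p₁·p₂) ≈ 2.582 rad (147.9°).
Interpolate at f = 6/9 with slerp weights a = sin((1−f)δ)/sin δ ≈ 1.428, b = sin(fδ)/sin δ ≈ 1.862.
p = a·p₁ + b·p₂ ≈ (0.443, 0.801, -0.402); φ = arcsin(p_z) ≈ -23.69°, λ = atan2(p_y, p_x) ≈ 61.07°.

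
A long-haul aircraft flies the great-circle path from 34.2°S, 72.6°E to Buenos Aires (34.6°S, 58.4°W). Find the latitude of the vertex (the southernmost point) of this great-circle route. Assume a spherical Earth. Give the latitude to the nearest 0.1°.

≈ 58.8°S

The great circle lies in the plane with unit normal n̂ = (p₁ × p₂)/|p₁ × p₂|.
Here n̂_z ≈ -0.518; the vertex latitude is φ_max = arccos|n̂_z| ≈ 58.8°.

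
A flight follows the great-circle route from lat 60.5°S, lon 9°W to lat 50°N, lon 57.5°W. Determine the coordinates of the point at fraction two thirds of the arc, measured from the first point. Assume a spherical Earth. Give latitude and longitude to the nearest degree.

≈ lat 13°N, lon 42°W

From cos δ = sin φ₁ sin φ₂ + cos φ₁ cos φ₂ cos Δλ, the central angle is δ ≈ 2.045 rad (117.2°).
Interpolate at f = 2/3 with slerp weights a = sin((1−f)δ)/sin δ ≈ 0.709, b = sin(fδ)/sin δ ≈ 1.100.
p = a·p₁ + b·p₂ ≈ (0.725, -0.651, 0.226); φ = arcsin(p_z) ≈ 13.07°, λ = atan2(p_y, p_x) ≈ -41.94°.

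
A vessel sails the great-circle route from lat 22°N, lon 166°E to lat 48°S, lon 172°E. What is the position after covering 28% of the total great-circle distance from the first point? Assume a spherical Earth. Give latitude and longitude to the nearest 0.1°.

≈ lat 2.4°N, lon 167.4°E

Write both endpoints as unit vectors p₁, p₂ with components (cos φ cos λ, cos φ sin λ, sin φ).
The central angle between the endpoints is δ = arccos(p₁·p₂) ≈ 1.225 rad (70.2°).
Interpolate at f = 0.28 with slerp weights a = sin((1−f)δ)/sin δ ≈ 0.821, b = sin(fδ)/sin δ ≈ 0.358.
p = a·p₁ + b·p₂ ≈ (-0.975, 0.217, 0.042); φ = arcsin(p_z) ≈ 2.39°, λ = atan2(p_y, p_x) ≈ 167.43°.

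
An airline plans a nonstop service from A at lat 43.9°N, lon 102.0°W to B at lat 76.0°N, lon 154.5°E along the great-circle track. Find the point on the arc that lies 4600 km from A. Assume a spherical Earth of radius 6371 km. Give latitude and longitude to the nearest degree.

Write both endpoints as unit vectors p₁, p₂ with components (cos φ cos λ, cos φ sin λ, sin φ).
The central angle between the endpoints is δ = arccos(p₁·p₂) ≈ 0.887 rad (50.8°). The total great-circle distance is δ·R ≈ 0.887 × 6371 ≈ 5648 km, so the target fraction is f = 4600/5648 ≈ 0.814.
Interpolate at f ≈ 0.814 with slerp weights a = sin((1−f)δ)/sin δ ≈ 0.211, b = sin(fδ)/sin δ ≈ 0.853.
p = a·p₁ + b·p₂ ≈ (-0.218, -0.060, 0.974); φ = arcsin(p_z) ≈ 76.94°, λ = atan2(p_y, p_x) ≈ -164.58°.

≈ lat 77°N, lon 165°W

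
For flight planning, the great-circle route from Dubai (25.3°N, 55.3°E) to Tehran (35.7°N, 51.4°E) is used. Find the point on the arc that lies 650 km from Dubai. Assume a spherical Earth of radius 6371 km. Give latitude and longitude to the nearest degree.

≈ 31°N, 53°E

The haversine formula gives a central angle δ ≈ 0.191 rad (10.9°) between the endpoints. The total great-circle distance is δ·R ≈ 0.191 × 6371 ≈ 1215 km, so the target fraction is f = 650/1215 ≈ 0.535.
Interpolate at f ≈ 0.535 with slerp weights a = sin((1−f)δ)/sin δ ≈ 0.467, b = sin(fδ)/sin δ ≈ 0.537.
p = a·p₁ + b·p₂ ≈ (0.513, 0.688, 0.513); φ = arcsin(p_z) ≈ 30.88°, λ = atan2(p_y, p_x) ≈ 53.32°.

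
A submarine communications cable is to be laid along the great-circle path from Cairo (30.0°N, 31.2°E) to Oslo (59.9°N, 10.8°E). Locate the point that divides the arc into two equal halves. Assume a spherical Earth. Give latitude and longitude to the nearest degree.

≈ 45°N, 24°E

Write both endpoints as unit vectors p₁, p₂ with components (cos φ cos λ, cos φ sin λ, sin φ).
The central angle between the endpoints is δ = arccos(p₁·p₂) ≈ 0.574 rad (32.9°).
Interpolate at f = 1/2 with slerp weights a = sin((1−f)δ)/sin δ ≈ 0.521, b = sin(fδ)/sin δ ≈ 0.521.
p = a·p₁ + b·p₂ ≈ (0.643, 0.283, 0.712); φ = arcsin(p_z) ≈ 45.37°, λ = atan2(p_y, p_x) ≈ 23.75°.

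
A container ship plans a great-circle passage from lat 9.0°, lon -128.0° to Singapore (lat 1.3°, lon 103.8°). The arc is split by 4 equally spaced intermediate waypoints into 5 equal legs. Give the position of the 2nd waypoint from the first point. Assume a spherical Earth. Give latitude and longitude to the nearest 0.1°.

≈ lat 12.3°, lon -179.8°

From cos δ = sin φ₁ sin φ₂ + cos φ₁ cos φ₂ cos Δλ, the central angle is δ ≈ 2.223 rad (127.4°).
Interpolate at f = 2/5 with slerp weights a = sin((1−f)δ)/sin δ ≈ 1.223, b = sin(fδ)/sin δ ≈ 0.977.
p = a·p₁ + b·p₂ ≈ (-0.977, -0.003, 0.214); φ = arcsin(p_z) ≈ 12.33°, λ = atan2(p_y, p_x) ≈ -179.81°.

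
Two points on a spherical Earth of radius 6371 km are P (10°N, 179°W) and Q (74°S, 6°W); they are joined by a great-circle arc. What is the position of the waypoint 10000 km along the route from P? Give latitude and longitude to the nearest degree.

≈ (80°S, 167°W)

Convert each endpoint to a unit vector on the sphere (x = cos φ cos λ, y = cos φ sin λ, z = sin φ).
The central angle between the endpoints is δ = arccos(p₁·p₂) ≈ 2.022 rad (115.9°). The total great-circle distance is δ·R ≈ 2.022 × 6371 ≈ 12884 km, so the target fraction is f = 10000/12884 ≈ 0.776.
Interpolate at f ≈ 0.776 with slerp weights a = sin((1−f)δ)/sin δ ≈ 0.486, b = sin(fδ)/sin δ ≈ 1.111.
p = a·p₁ + b·p₂ ≈ (-0.174, -0.040, -0.984); φ = arcsin(p_z) ≈ -79.71°, λ = atan2(p_y, p_x) ≈ -166.94°.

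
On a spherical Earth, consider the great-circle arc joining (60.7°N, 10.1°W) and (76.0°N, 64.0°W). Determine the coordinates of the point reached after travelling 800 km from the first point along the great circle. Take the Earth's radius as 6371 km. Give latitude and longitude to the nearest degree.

Write both endpoints as unit vectors p₁, p₂ with components (cos φ cos λ, cos φ sin λ, sin φ).
The central angle between the endpoints is δ = arccos(p₁·p₂) ≈ 0.413 rad (23.7°). The total great-circle distance is δ·R ≈ 0.413 × 6371 ≈ 2631 km, so the target fraction is f = 800/2631 ≈ 0.304.
Interpolate at f ≈ 0.304 with slerp weights a = sin((1−f)δ)/sin δ ≈ 0.706, b = sin(fδ)/sin δ ≈ 0.312.
p = a·p₁ + b·p₂ ≈ (0.373, -0.128, 0.919); φ = arcsin(p_z) ≈ 66.74°, λ = atan2(p_y, p_x) ≈ -18.99°.

≈ (67°N, 19°W)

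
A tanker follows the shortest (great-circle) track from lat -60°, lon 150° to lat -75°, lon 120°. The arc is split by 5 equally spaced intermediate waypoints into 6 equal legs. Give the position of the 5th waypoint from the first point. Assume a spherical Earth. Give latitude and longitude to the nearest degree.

From cos δ = sin φ₁ sin φ₂ + cos φ₁ cos φ₂ cos Δλ, the central angle is δ ≈ 0.322 rad (18.5°).
Interpolate at f = 5/6 with slerp weights a = sin((1−f)δ)/sin δ ≈ 0.170, b = sin(fδ)/sin δ ≈ 0.838.
p = a·p₁ + b·p₂ ≈ (-0.182, 0.230, -0.956); φ = arcsin(p_z) ≈ -72.94°, λ = atan2(p_y, p_x) ≈ 128.31°.

≈ lat -73°, lon 128°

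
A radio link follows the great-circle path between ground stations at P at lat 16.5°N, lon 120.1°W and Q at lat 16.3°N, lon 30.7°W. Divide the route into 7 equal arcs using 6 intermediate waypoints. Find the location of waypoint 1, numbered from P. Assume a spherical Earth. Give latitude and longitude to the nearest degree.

≈ lat 19°N, lon 108°W

From cos δ = sin φ₁ sin φ₂ + cos φ₁ cos φ₂ cos Δλ, the central angle is δ ≈ 1.481 rad (84.9°).
Interpolate at f = 1/7 with slerp weights a = sin((1−f)δ)/sin δ ≈ 0.959, b = sin(fδ)/sin δ ≈ 0.211.
p = a·p₁ + b·p₂ ≈ (-0.287, -0.899, 0.332); φ = arcsin(p_z) ≈ 19.36°, λ = atan2(p_y, p_x) ≈ -107.71°.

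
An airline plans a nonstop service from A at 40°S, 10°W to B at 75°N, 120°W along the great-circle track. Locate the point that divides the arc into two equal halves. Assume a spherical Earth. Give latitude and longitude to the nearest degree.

Convert each endpoint to a unit vector on the sphere (x = cos φ cos λ, y = cos φ sin λ, z = sin φ).
The central angle between the endpoints is δ = arccos(p₁·p₂) ≈ 2.330 rad (133.5°).
Interpolate at f = 1/2 with slerp weights a = sin((1−f)δ)/sin δ ≈ 1.267, b = sin(fδ)/sin δ ≈ 1.267.
p = a·p₁ + b·p₂ ≈ (0.792, -0.453, 0.410); φ = arcsin(p_z) ≈ 24.18°, λ = atan2(p_y, p_x) ≈ -29.75°.

≈ 24°N, 30°W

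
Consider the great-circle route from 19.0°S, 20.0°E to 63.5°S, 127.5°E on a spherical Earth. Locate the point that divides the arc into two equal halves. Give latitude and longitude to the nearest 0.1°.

≈ 53.1°S, 47.7°E

Write both endpoints as unit vectors p₁, p₂ with components (cos φ cos λ, cos φ sin λ, sin φ).
The central angle between the endpoints is δ = arccos(p₁·p₂) ≈ 1.406 rad (80.5°).
Interpolate at f = 1/2 with slerp weights a = sin((1−f)δ)/sin δ ≈ 0.655, b = sin(fδ)/sin δ ≈ 0.655.
p = a·p₁ + b·p₂ ≈ (0.404, 0.444, -0.800); φ = arcsin(p_z) ≈ -53.11°, λ = atan2(p_y, p_x) ≈ 47.68°.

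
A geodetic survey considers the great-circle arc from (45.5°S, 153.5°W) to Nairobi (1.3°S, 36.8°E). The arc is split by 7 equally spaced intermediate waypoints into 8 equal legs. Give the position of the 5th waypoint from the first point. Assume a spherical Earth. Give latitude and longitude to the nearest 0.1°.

≈ (49.9°S, 48.4°E)

The haversine formula gives a central angle δ ≈ 2.309 rad (132.3°) between the endpoints.
Interpolate at f = 5/8 with slerp weights a = sin((1−f)δ)/sin δ ≈ 1.030, b = sin(fδ)/sin δ ≈ 1.341.
p = a·p₁ + b·p₂ ≈ (0.428, 0.481, -0.765); φ = arcsin(p_z) ≈ -49.93°, λ = atan2(p_y, p_x) ≈ 48.37°.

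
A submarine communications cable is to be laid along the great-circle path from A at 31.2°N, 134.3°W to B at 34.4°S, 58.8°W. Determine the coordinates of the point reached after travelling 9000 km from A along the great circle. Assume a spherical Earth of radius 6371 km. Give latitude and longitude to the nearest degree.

The haversine formula gives a central angle δ ≈ 1.687 rad (96.7°) between the endpoints. The total great-circle distance is δ·R ≈ 1.687 × 6371 ≈ 10748 km, so the target fraction is f = 9000/10748 ≈ 0.837.
Interpolate at f ≈ 0.837 with slerp weights a = sin((1−f)δ)/sin δ ≈ 0.273, b = sin(fδ)/sin δ ≈ 0.994.
p = a·p₁ + b·p₂ ≈ (0.262, -0.869, -0.420); φ = arcsin(p_z) ≈ -24.86°, λ = atan2(p_y, p_x) ≈ -73.22°.

≈ 25°S, 73°W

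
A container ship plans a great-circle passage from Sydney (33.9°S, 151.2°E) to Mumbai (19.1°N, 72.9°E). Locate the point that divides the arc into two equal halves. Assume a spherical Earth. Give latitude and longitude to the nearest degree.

≈ 9°S, 109°E

The haversine formula gives a central angle δ ≈ 1.594 rad (91.3°) between the endpoints.
Interpolate at f = 1/2 with slerp weights a = sin((1−f)δ)/sin δ ≈ 0.716, b = sin(fδ)/sin δ ≈ 0.716.
p = a·p₁ + b·p₂ ≈ (-0.322, 0.932, -0.165); φ = arcsin(p_z) ≈ -9.49°, λ = atan2(p_y, p_x) ≈ 109.03°.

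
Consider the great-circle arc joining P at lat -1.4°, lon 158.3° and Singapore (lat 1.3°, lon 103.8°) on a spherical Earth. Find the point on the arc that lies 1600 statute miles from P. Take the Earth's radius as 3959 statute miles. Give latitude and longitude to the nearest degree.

Convert each endpoint to a unit vector on the sphere (x = cos φ cos λ, y = cos φ sin λ, z = sin φ).
The central angle between the endpoints is δ = arccos(p₁·p₂) ≈ 0.952 rad (54.6°). The total great-circle distance is δ·R ≈ 0.952 × 3959 ≈ 3770 mi, so the target fraction is f = 1600/3770 ≈ 0.424.
Interpolate at f ≈ 0.424 with slerp weights a = sin((1−f)δ)/sin δ ≈ 0.640, b = sin(fδ)/sin δ ≈ 0.483.
p = a·p₁ + b·p₂ ≈ (-0.709, 0.705, -0.005); φ = arcsin(p_z) ≈ -0.27°, λ = atan2(p_y, p_x) ≈ 135.17°.

≈ lat 0°, lon 135°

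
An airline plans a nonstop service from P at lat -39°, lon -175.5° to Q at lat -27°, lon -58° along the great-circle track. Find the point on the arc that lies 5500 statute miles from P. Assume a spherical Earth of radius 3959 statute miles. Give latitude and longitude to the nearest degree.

Write both endpoints as unit vectors p₁, p₂ with components (cos φ cos λ, cos φ sin λ, sin φ).
The central angle between the endpoints is δ = arccos(p₁·p₂) ≈ 1.605 rad (92.0°). The total great-circle distance is δ·R ≈ 1.605 × 3959 ≈ 6354 mi, so the target fraction is f = 5500/6354 ≈ 0.866.
Interpolate at f ≈ 0.866 with slerp weights a = sin((1−f)δ)/sin δ ≈ 0.214, b = sin(fδ)/sin δ ≈ 0.984.
p = a·p₁ + b·p₂ ≈ (0.299, -0.757, -0.581); φ = arcsin(p_z) ≈ -35.56°, λ = atan2(p_y, p_x) ≈ -68.45°.

≈ lat -36°, lon -68°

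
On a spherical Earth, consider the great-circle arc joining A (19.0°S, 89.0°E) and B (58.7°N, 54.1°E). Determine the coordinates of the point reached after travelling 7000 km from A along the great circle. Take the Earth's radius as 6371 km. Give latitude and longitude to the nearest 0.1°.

Convert each endpoint to a unit vector on the sphere (x = cos φ cos λ, y = cos φ sin λ, z = sin φ).
The central angle between the endpoints is δ = arccos(p₁·p₂) ≈ 1.446 rad (82.8°). The total great-circle distance is δ·R ≈ 1.446 × 6371 ≈ 9211 km, so the target fraction is f = 7000/9211 ≈ 0.760.
Interpolate at f ≈ 0.760 with slerp weights a = sin((1−f)δ)/sin δ ≈ 0.343, b = sin(fδ)/sin δ ≈ 0.898.
p = a·p₁ + b·p₂ ≈ (0.279, 0.702, 0.655); φ = arcsin(p_z) ≈ 40.95°, λ = atan2(p_y, p_x) ≈ 68.31°.

≈ (40.9°N, 68.3°E)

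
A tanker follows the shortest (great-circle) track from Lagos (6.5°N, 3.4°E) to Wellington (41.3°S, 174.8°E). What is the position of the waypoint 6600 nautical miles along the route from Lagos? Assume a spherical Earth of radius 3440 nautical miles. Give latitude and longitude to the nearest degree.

≈ (73°S, 146°E)

Write both endpoints as unit vectors p₁, p₂ with components (cos φ cos λ, cos φ sin λ, sin φ).
The central angle between the endpoints is δ = arccos(p₁·p₂) ≈ 2.520 rad (144.4°). The total great-circle distance is δ·R ≈ 2.520 × 3440 ≈ 8668 nmi, so the target fraction is f = 6600/8668 ≈ 0.761.
Interpolate at f ≈ 0.761 with slerp weights a = sin((1−f)δ)/sin δ ≈ 0.971, b = sin(fδ)/sin δ ≈ 1.614.
p = a·p₁ + b·p₂ ≈ (-0.245, 0.167, -0.955); φ = arcsin(p_z) ≈ -72.77°, λ = atan2(p_y, p_x) ≈ 145.66°.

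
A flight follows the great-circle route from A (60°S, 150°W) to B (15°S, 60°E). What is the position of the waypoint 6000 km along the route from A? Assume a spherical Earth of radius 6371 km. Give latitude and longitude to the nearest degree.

The haversine formula gives a central angle δ ≈ 1.766 rad (101.2°) between the endpoints. The total great-circle distance is δ·R ≈ 1.766 × 6371 ≈ 11252 km, so the target fraction is f = 6000/11252 ≈ 0.533.
Interpolate at f ≈ 0.533 with slerp weights a = sin((1−f)δ)/sin δ ≈ 0.748, b = sin(fδ)/sin δ ≈ 0.824.
p = a·p₁ + b·p₂ ≈ (0.074, 0.502, -0.861); φ = arcsin(p_z) ≈ -59.48°, λ = atan2(p_y, p_x) ≈ 81.62°.

≈ (59°S, 82°E)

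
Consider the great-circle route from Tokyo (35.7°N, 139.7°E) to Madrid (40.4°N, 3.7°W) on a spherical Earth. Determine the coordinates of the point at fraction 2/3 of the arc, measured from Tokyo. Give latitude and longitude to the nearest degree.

≈ (65°N, 34°E)

Convert each endpoint to a unit vector on the sphere (x = cos φ cos λ, y = cos φ sin λ, z = sin φ).
The central angle between the endpoints is δ = arccos(p₁·p₂) ≈ 1.689 rad (96.8°).
Interpolate at f = 2/3 with slerp weights a = sin((1−f)δ)/sin δ ≈ 0.538, b = sin(fδ)/sin δ ≈ 0.909.
p = a·p₁ + b·p₂ ≈ (0.358, 0.238, 0.903); φ = arcsin(p_z) ≈ 64.55°, λ = atan2(p_y, p_x) ≈ 33.58°.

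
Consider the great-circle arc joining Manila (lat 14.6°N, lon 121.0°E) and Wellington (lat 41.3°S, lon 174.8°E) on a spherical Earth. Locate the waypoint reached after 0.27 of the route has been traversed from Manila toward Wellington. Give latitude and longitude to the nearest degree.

≈ lat 1°S, lon 134°E

The haversine formula gives a central angle δ ≈ 1.305 rad (74.8°) between the endpoints.
Interpolate at f = 0.27 with slerp weights a = sin((1−f)δ)/sin δ ≈ 0.845, b = sin(fδ)/sin δ ≈ 0.358.
p = a·p₁ + b·p₂ ≈ (-0.688, 0.725, -0.023); φ = arcsin(p_z) ≈ -1.33°, λ = atan2(p_y, p_x) ≈ 133.52°.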